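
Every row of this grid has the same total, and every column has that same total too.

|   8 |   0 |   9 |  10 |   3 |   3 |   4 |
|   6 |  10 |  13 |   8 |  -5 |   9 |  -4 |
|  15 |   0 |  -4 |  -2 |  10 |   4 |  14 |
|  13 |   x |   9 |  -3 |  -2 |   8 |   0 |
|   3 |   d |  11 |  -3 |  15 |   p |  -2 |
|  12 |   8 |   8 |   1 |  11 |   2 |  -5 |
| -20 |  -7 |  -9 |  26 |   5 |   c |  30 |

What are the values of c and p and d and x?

c = 12, p = -1, d = 14, x = 12

Rows 1 and 2 both sum to 37, so that's the common total.
The known cells in row 4 total 25, leaving 37 − 25 = 12 for the blank.
The known cells in column 2 total 23, leaving 37 − 23 = 14 for the blank.
The known cells in row 5 total 38, leaving 37 − 38 = -1 for the blank.
The known cells in row 7 total 25, leaving 37 − 25 = 12 for the blank.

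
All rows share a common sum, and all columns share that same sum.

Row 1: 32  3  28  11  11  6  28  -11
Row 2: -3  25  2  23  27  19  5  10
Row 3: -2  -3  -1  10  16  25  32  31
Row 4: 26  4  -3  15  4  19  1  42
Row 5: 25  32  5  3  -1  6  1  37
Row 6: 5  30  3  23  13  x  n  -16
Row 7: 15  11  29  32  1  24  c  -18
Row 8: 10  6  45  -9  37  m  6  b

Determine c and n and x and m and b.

c = 14, n = 21, x = 29, m = -20, b = 33

Rows 1 and 2 both sum to 108, so that's the common total.
Column 8 has -11 + 10 + 31 + 42 + 37 − 16 − 18 = 75; the blank must be 108 − 75 = 33.
Row 7 has 15 + 11 + 29 + 32 + 1 + 24 − 18 = 94; the blank must be 108 − 94 = 14.
Column 7 has 28 + 5 + 32 + 1 + 1 + 14 + 6 = 87; the blank must be 108 − 87 = 21.
Row 6 has 5 + 30 + 3 + 23 + 13 + 21 − 16 = 79; the blank must be 108 − 79 = 29.
Row 8 has 10 + 6 + 45 − 9 + 37 + 6 + 33 = 128; the blank must be 108 − 128 = -20.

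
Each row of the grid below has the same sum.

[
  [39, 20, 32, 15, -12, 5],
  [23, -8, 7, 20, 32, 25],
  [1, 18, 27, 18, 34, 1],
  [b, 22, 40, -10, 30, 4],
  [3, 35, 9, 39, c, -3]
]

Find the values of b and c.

b = 13, c = 16

Row 1 sums to 99 and so does row 3; that's the common total.
In row 4 the known cells total 86, leaving 99 − 86 = 13.
In row 5 the known cells total 83, leaving 99 − 83 = 16.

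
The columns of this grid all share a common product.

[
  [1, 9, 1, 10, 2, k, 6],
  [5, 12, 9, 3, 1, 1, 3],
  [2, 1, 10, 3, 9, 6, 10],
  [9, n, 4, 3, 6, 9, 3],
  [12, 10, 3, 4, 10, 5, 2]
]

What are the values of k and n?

k = 4, n = 1

Columns 3 and 4 each multiply to 1080, so every column has product 1080.
Column 6: 1×6×9×5 = 270, so the missing entry is 1080 ÷ 270 = 4.
Column 2: 9×12×1×10 = 1080, so the missing entry is 1080 ÷ 1080 = 1.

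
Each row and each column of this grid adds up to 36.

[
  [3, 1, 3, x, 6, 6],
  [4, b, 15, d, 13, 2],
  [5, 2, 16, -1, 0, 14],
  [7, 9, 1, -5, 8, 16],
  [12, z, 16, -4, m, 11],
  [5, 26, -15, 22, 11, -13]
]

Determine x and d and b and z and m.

The known cells in column 5 total 38, leaving 36 − 38 = -2 for the blank.
The known cells in row 5 total 33, leaving 36 − 33 = 3 for the blank.
The known cells in column 2 total 41, leaving 36 − 41 = -5 for the blank.
The known cells in row 1 total 19, leaving 36 − 19 = 17 for the blank.
The known cells in row 2 total 29, leaving 36 − 29 = 7 for the blank.

x = 17, d = 7, b = -5, z = 3, m = -2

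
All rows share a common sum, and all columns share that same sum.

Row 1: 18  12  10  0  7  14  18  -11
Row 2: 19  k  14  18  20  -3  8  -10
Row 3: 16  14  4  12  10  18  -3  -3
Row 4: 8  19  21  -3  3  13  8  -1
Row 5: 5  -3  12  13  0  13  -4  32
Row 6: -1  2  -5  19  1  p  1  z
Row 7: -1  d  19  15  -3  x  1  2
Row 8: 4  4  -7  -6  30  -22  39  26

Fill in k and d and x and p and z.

Rows 1 and 3 both sum to 68, so that's the common total.
The known cells in row 2 total 66, leaving 68 − 66 = 2 for the blank.
The known cells in column 2 total 50, leaving 68 − 50 = 18 for the blank.
The known cells in row 7 total 51, leaving 68 − 51 = 17 for the blank.
The known cells in column 6 total 50, leaving 68 − 50 = 18 for the blank.
The known cells in row 6 total 35, leaving 68 − 35 = 33 for the blank.

k = 2, d = 18, x = 17, p = 18, z = 33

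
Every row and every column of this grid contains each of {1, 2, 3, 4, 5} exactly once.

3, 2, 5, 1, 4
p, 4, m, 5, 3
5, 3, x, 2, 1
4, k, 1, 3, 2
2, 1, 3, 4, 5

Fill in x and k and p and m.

Cell (4,2): row 4 already has {1, 2, 3, 4} → 5.
At (row 2, col 1): column 1 already has {2, 3, 4, 5}, so the value is 1.
At (row 2, col 3): row 2 already has {1, 3, 4, 5}, so the value is 2.
Cell (3,3): row 3 already has {1, 2, 3, 5} → 4.

x = 4, k = 5, p = 1, m = 2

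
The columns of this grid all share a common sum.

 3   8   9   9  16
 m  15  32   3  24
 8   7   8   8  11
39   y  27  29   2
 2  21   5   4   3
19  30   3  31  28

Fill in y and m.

y = 3, m = 13

Column 4 sums to 84 and so does column 5; that's the common total.
In column 2 the known cells total 81, leaving 84 − 81 = 3.
In column 1 the known cells total 71, leaving 84 − 71 = 13.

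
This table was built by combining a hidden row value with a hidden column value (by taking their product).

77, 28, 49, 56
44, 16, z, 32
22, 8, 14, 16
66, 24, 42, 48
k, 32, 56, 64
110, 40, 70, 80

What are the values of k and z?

k = 88, z = 28

Each row is a constant multiple of every other row — this is a multiplication table with the headers hidden.
Row 5 is 64/56 = 8/7 times row 1, so its entry in column 1 is 77 × 8/7 = 88.
Row 2 is 32/56 = 4/7 times row 1, so its entry in column 3 is 49 × 4/7 = 28.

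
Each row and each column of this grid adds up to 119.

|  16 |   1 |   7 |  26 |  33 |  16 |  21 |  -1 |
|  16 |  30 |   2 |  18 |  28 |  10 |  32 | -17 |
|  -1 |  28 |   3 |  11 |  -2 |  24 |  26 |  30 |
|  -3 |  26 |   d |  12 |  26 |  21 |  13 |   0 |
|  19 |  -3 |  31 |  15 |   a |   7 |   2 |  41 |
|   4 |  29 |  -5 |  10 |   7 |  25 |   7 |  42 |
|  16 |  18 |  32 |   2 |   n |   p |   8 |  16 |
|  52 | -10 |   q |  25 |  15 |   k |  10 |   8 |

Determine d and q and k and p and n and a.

d = 24, q = 25, k = -6, p = 22, n = 5, a = 7

The known cells in row 5 total 112, leaving 119 − 112 = 7 for the blank.
The known cells in column 5 total 114, leaving 119 − 114 = 5 for the blank.
The known cells in row 7 total 97, leaving 119 − 97 = 22 for the blank.
The known cells in column 6 total 125, leaving 119 − 125 = -6 for the blank.
The known cells in row 8 total 94, leaving 119 − 94 = 25 for the blank.
The known cells in row 4 total 95, leaving 119 − 95 = 24 for the blank.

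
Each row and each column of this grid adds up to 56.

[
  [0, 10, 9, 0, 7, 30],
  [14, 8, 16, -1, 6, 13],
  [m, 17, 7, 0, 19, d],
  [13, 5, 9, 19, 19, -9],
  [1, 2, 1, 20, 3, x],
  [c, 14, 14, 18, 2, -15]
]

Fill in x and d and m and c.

x = 29, d = 8, m = 5, c = 23

Row 5 has 1 + 2 + 1 + 20 + 3 = 27; the blank must be 56 − 27 = 29.
Column 6 has 30 + 13 − 9 + 29 − 15 = 48; the blank must be 56 − 48 = 8.
Row 3 has 17 + 7 + 0 + 19 + 8 = 51; the blank must be 56 − 51 = 5.
Row 6 has 14 + 14 + 18 + 2 − 15 = 33; the blank must be 56 − 33 = 23.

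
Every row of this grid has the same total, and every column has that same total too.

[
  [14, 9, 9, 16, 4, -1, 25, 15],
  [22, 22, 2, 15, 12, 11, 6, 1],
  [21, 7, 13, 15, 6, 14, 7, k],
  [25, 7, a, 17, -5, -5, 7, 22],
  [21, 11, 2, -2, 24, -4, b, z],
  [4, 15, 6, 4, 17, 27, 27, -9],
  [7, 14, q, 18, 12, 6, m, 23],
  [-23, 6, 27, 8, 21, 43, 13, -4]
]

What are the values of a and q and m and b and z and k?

Rows 1 and 2 both sum to 91, so that's the common total.
Row 3: 21 + 7 + 13 + 15 + 6 + 14 + 7 = 83, so its missing entry is 91 − 83 = 8.
Row 4: 25 + 7 + 17 − 5 − 5 + 7 + 22 = 68, so its missing entry is 91 − 68 = 23.
Column 3: 9 + 2 + 13 + 23 + 2 + 6 + 27 = 82, so its missing entry is 91 − 82 = 9.
Row 7: 7 + 14 + 9 + 18 + 12 + 6 + 23 = 89, so its missing entry is 91 − 89 = 2.
Column 7: 25 + 6 + 7 + 7 + 27 + 2 + 13 = 87, so its missing entry is 91 − 87 = 4.
Row 5: 21 + 11 + 2 − 2 + 24 − 4 + 4 = 56, so its missing entry is 91 − 56 = 35.

a = 23, q = 9, m = 2, b = 4, z = 35, k = 8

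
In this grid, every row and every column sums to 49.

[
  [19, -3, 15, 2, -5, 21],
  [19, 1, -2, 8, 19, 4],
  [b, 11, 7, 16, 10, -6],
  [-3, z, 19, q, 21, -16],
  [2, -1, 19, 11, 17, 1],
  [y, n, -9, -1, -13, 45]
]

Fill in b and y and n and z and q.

b = 11, y = 1, n = 26, z = 15, q = 13

Row 3: 11 + 7 + 16 + 10 − 6 = 38, so its missing entry is 49 − 38 = 11.
Column 4: 2 + 8 + 16 + 11 − 1 = 36, so its missing entry is 49 − 36 = 13.
Row 4: -3 + 19 + 13 + 21 − 16 = 34, so its missing entry is 49 − 34 = 15.
Column 2: -3 + 1 + 11 + 15 − 1 = 23, so its missing entry is 49 − 23 = 26.
Row 6: 26 − 9 − 1 − 13 + 45 = 48, so its missing entry is 49 − 48 = 1.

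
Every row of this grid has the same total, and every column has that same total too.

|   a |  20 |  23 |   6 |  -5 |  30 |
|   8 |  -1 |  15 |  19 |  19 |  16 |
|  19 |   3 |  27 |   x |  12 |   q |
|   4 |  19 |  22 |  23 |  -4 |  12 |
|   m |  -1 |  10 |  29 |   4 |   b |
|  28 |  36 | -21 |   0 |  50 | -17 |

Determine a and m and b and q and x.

a = 2, m = 15, b = 19, q = 16, x = -1

Rows 2 and 4 both sum to 76, so that's the common total.
Row 1: 20 + 23 + 6 − 5 + 30 = 74, so its missing entry is 76 − 74 = 2.
Column 1: 2 + 8 + 19 + 4 + 28 = 61, so its missing entry is 76 − 61 = 15.
Column 4: 6 + 19 + 23 + 29 + 0 = 77, so its missing entry is 76 − 77 = -1.
Row 5: 15 − 1 + 10 + 29 + 4 = 57, so its missing entry is 76 − 57 = 19.
Row 3: 19 + 3 + 27 − 1 + 12 = 60, so its missing entry is 76 − 60 = 16.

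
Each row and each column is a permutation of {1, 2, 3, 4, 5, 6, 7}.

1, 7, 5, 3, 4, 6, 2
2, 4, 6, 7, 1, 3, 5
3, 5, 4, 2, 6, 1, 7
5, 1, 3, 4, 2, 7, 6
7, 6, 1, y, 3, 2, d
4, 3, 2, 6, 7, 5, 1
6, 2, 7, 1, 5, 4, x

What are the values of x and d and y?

Cell (7,7): row 7 already has {1, 2, 4, 5, 6, 7} → 3.
At (row 5, col 7): column 7 already has {1, 2, 3, 5, 6, 7}, so the value is 4.
At (row 5, col 4): row 5 already has {1, 2, 3, 4, 6, 7}, so the value is 5.

x = 3, d = 4, y = 5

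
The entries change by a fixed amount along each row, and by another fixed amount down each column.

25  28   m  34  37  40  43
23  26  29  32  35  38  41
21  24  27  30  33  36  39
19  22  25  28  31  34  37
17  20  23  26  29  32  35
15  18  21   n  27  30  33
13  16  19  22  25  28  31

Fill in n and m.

n = 24, m = 31

Along each row the entries change by 3 per step; down each column they change by -2.
Row 6: from 15 at column 1, stepping by 3 to column 4 gives 24.
Row 1: from 25 at column 1, stepping by 3 to column 3 gives 31.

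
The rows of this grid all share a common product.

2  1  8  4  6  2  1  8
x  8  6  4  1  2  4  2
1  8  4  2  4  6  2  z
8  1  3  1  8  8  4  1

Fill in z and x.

z = 2, x = 2

Rows 1 and 4 each multiply to 6144, so every row has product 6144.
Row 3: 1×8×4×2×4×6×2 = 3072, so the missing entry is 6144 ÷ 3072 = 2.
Row 2: 8×6×4×1×2×4×2 = 3072, so the missing entry is 6144 ÷ 3072 = 2.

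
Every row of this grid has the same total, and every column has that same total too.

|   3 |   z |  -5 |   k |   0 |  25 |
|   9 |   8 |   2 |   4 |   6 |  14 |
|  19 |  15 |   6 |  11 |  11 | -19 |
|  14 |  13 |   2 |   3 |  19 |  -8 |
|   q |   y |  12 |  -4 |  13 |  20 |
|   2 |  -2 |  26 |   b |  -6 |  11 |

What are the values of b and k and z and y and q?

b = 12, k = 17, z = 3, y = 6, q = -4

Rows 2 and 3 both sum to 43, so that's the common total.
The known cells in column 1 total 47, leaving 43 − 47 = -4 for the blank.
The known cells in row 6 total 31, leaving 43 − 31 = 12 for the blank.
The known cells in column 4 total 26, leaving 43 − 26 = 17 for the blank.
The known cells in row 1 total 40, leaving 43 − 40 = 3 for the blank.
The known cells in row 5 total 37, leaving 43 − 37 = 6 for the blank.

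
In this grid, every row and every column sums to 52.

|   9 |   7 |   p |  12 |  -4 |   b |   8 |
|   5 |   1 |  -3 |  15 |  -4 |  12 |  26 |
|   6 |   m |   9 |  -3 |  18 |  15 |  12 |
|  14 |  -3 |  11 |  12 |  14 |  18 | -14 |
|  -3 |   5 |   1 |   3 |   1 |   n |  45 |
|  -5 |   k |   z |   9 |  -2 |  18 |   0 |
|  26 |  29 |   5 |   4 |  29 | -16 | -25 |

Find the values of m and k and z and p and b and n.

m = -5, k = 18, z = 14, p = 15, b = 5, n = 0

Row 3: 6 + 9 − 3 + 18 + 15 + 12 = 57, so its missing entry is 52 − 57 = -5.
Column 2: 7 + 1 − 5 − 3 + 5 + 29 = 34, so its missing entry is 52 − 34 = 18.
Row 5: -3 + 5 + 1 + 3 + 1 + 45 = 52, so its missing entry is 52 − 52 = 0.
Column 6: 12 + 15 + 18 + 0 + 18 − 16 = 47, so its missing entry is 52 − 47 = 5.
Row 1: 9 + 7 + 12 − 4 + 5 + 8 = 37, so its missing entry is 52 − 37 = 15.
Row 6: -5 + 18 + 9 − 2 + 18 + 0 = 38, so its missing entry is 52 − 38 = 14.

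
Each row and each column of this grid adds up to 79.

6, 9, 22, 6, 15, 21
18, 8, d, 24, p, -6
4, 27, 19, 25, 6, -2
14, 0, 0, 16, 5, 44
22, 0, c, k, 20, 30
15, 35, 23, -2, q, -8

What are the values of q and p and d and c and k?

Column 4: 6 + 24 + 25 + 16 − 2 = 69, so its missing entry is 79 − 69 = 10.
Row 6: 15 + 35 + 23 − 2 − 8 = 63, so its missing entry is 79 − 63 = 16.
Row 5: 22 + 0 + 10 + 20 + 30 = 82, so its missing entry is 79 − 82 = -3.
Column 3: 22 + 19 + 0 − 3 + 23 = 61, so its missing entry is 79 − 61 = 18.
Row 2: 18 + 8 + 18 + 24 − 6 = 62, so its missing entry is 79 − 62 = 17.

q = 16, p = 17, d = 18, c = -3, k = 10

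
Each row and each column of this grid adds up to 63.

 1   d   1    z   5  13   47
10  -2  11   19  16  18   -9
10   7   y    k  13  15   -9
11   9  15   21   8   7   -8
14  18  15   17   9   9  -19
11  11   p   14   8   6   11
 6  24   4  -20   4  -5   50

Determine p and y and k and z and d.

Column 2 has -2 + 7 + 9 + 18 + 11 + 24 = 67; the blank must be 63 − 67 = -4.
Row 1 has 1 − 4 + 1 + 5 + 13 + 47 = 63; the blank must be 63 − 63 = 0.
Column 4 has 0 + 19 + 21 + 17 + 14 − 20 = 51; the blank must be 63 − 51 = 12.
Row 3 has 10 + 7 + 12 + 13 + 15 − 9 = 48; the blank must be 63 − 48 = 15.
Row 6 has 11 + 11 + 14 + 8 + 6 + 11 = 61; the blank must be 63 − 61 = 2.

p = 2, y = 15, k = 12, z = 0, d = -4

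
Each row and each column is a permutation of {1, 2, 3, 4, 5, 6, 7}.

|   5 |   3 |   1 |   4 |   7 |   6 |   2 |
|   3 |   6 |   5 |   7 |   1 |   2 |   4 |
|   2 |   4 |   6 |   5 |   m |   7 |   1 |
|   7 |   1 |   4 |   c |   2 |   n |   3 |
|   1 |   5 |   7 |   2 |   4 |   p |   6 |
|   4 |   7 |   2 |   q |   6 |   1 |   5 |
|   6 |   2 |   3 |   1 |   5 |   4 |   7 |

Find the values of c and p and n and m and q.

c = 6, p = 3, n = 5, m = 3, q = 3

For row 3, column 5: row 3 already has {1, 2, 4, 5, 6, 7}; that leaves 3.
Cell (5,6): row 5 already has {1, 2, 4, 5, 6, 7} → 3.
For row 6, column 4: row 6 already has {1, 2, 4, 5, 6, 7}; that leaves 3.
At (row 4, col 4): column 4 already has {1, 2, 3, 4, 5, 7}, so the value is 6.
Cell (4,6): row 4 already has {1, 2, 3, 4, 6, 7} → 5.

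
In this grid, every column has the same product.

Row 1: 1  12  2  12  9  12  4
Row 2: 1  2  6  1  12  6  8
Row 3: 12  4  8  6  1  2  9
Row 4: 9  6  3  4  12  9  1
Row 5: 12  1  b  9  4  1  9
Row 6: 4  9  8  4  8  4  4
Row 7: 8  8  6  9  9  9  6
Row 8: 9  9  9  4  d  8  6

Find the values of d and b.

d = 1, b = 3

Columns 1 and 7 each multiply to 373248, so every column has product 373248.
Column 5: 9×12×1×12×4×8×9 = 373248, so the missing entry is 373248 ÷ 373248 = 1.
Column 3: 2×6×8×3×8×6×9 = 124416, so the missing entry is 373248 ÷ 124416 = 3.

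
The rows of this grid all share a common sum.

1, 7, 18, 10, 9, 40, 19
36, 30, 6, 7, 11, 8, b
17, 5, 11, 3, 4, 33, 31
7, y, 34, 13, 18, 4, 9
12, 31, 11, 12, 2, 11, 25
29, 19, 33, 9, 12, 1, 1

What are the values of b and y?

The complete rows each total 104.
Row 2 is missing 104 − 98 = 6 (since 36 + 30 + 6 + 7 + 11 + 8 = 98).
Row 4 is missing 104 − 85 = 19 (since 7 + 34 + 13 + 18 + 4 + 9 = 85).

b = 6, y = 19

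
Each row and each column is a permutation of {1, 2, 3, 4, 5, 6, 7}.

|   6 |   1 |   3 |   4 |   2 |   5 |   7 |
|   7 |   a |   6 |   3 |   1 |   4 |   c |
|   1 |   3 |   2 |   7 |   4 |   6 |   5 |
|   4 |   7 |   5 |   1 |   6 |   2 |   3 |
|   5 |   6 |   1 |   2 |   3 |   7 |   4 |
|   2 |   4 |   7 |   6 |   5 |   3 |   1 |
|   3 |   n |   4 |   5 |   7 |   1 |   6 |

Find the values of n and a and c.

n = 2, a = 5, c = 2

At (row 7, col 2): row 7 already has {1, 3, 4, 5, 6, 7}, so the value is 2.
For row 2, column 2: column 2 already has {1, 2, 3, 4, 6, 7}; that leaves 5.
For row 2, column 7: row 2 already has {1, 3, 4, 5, 6, 7}; that leaves 2.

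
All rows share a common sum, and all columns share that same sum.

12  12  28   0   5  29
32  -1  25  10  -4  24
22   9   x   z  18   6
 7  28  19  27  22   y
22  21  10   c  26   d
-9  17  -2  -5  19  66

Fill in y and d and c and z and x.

y = -17, d = -22, c = 29, z = 25, x = 6

Rows 1 and 2 both sum to 86, so that's the common total.
Column 3: 28 + 25 + 19 + 10 − 2 = 80, so its missing entry is 86 − 80 = 6.
Row 3: 22 + 9 + 6 + 18 + 6 = 61, so its missing entry is 86 − 61 = 25.
Column 4: 0 + 10 + 25 + 27 − 5 = 57, so its missing entry is 86 − 57 = 29.
Row 5: 22 + 21 + 10 + 29 + 26 = 108, so its missing entry is 86 − 108 = -22.
Row 4: 7 + 28 + 19 + 27 + 22 = 103, so its missing entry is 86 − 103 = -17.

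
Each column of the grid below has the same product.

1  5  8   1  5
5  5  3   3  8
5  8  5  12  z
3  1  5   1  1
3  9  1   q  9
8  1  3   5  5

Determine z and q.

z = 1, q = 10

Columns 1 and 3 each multiply to 1800, so every column has product 1800.
Column 5: 5×8×1×9×5 = 1800, so the missing entry is 1800 ÷ 1800 = 1.
Column 4: 1×3×12×1×5 = 180, so the missing entry is 1800 ÷ 180 = 10.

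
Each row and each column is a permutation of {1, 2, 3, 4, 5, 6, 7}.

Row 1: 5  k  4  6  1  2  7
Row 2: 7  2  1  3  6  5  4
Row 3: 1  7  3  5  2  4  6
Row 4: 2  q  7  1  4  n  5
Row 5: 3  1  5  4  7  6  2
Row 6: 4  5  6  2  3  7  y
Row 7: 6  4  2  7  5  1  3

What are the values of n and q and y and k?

At (row 6, col 7): row 6 already has {2, 3, 4, 5, 6, 7}, so the value is 1.
At (row 4, col 6): column 6 already has {1, 2, 4, 5, 6, 7}, so the value is 3.
At (row 4, col 2): row 4 already has {1, 2, 3, 4, 5, 7}, so the value is 6.
For row 1, column 2: row 1 already has {1, 2, 4, 5, 6, 7}; that leaves 3.

n = 3, q = 6, y = 1, k = 3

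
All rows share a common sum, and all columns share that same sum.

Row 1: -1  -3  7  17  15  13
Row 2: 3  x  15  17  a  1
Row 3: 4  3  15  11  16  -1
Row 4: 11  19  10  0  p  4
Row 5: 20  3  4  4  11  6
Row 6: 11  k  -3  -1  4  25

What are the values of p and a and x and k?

p = 4, a = -2, x = 14, k = 12

Rows 1 and 3 both sum to 48, so that's the common total.
Row 6: 11 − 3 − 1 + 4 + 25 = 36, so its missing entry is 48 − 36 = 12.
Column 2: -3 + 3 + 19 + 3 + 12 = 34, so its missing entry is 48 − 34 = 14.
Row 4: 11 + 19 + 10 + 0 + 4 = 44, so its missing entry is 48 − 44 = 4.
Row 2: 3 + 14 + 15 + 17 + 1 = 50, so its missing entry is 48 − 50 = -2.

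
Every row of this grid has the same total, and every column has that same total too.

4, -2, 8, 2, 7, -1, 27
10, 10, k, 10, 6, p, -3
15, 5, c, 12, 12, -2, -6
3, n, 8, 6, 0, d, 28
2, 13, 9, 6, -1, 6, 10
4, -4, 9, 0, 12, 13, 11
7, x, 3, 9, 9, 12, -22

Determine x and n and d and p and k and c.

Rows 1 and 5 both sum to 45, so that's the common total.
Row 7 has 7 + 3 + 9 + 9 + 12 − 22 = 18; the blank must be 45 − 18 = 27.
Column 2 has -2 + 10 + 5 + 13 − 4 + 27 = 49; the blank must be 45 − 49 = -4.
Row 3 has 15 + 5 + 12 + 12 − 2 − 6 = 36; the blank must be 45 − 36 = 9.
Column 3 has 8 + 9 + 8 + 9 + 9 + 3 = 46; the blank must be 45 − 46 = -1.
Row 2 has 10 + 10 − 1 + 10 + 6 − 3 = 32; the blank must be 45 − 32 = 13.
Row 4 has 3 − 4 + 8 + 6 + 0 + 28 = 41; the blank must be 45 − 41 = 4.

x = 27, n = -4, d = 4, p = 13, k = -1, c = 9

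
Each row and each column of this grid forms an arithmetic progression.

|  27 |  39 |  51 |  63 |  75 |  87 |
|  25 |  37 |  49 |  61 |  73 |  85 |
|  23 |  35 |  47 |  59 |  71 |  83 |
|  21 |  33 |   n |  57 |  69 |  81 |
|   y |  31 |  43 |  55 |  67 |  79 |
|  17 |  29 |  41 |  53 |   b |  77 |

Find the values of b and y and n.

Along each row the entries change by 12 per step; down each column they change by -2.
Row 6: from 17 at column 1, stepping by 12 to column 5 gives 65.
Row 5: from 31 at column 2, stepping by 12 to column 1 gives 19.
Row 4: from 21 at column 1, stepping by 12 to column 3 gives 45.

b = 65, y = 19, n = 45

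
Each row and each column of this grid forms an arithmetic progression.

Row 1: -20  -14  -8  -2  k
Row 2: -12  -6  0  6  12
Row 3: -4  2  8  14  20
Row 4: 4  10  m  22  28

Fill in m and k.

Along each row the entries change by 6 per step; down each column they change by 8.
Row 4: from 4 at column 1, stepping by 6 to column 3 gives 16.
Row 1: from -20 at column 1, stepping by 6 to column 5 gives 4.

m = 16, k = 4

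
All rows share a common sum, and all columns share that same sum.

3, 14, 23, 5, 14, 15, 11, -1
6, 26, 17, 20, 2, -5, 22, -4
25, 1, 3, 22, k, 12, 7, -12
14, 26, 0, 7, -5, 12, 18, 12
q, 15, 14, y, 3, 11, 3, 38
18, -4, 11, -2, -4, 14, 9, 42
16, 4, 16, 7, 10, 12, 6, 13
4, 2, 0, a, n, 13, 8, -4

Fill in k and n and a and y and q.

k = 26, n = 38, a = 23, y = 2, q = -2

Rows 1 and 2 both sum to 84, so that's the common total.
Row 3 has 25 + 1 + 3 + 22 + 12 + 7 − 12 = 58; the blank must be 84 − 58 = 26.
Column 5 has 14 + 2 + 26 − 5 + 3 − 4 + 10 = 46; the blank must be 84 − 46 = 38.
Column 1 has 3 + 6 + 25 + 14 + 18 + 16 + 4 = 86; the blank must be 84 − 86 = -2.
Row 5 has -2 + 15 + 14 + 3 + 11 + 3 + 38 = 82; the blank must be 84 − 82 = 2.
Row 8 has 4 + 2 + 0 + 38 + 13 + 8 − 4 = 61; the blank must be 84 − 61 = 23.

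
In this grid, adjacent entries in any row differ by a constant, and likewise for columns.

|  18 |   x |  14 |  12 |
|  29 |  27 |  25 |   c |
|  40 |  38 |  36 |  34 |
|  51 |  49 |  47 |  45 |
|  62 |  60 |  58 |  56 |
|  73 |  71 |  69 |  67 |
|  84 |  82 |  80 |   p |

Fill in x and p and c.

Along each row the entries change by -2 per step; down each column they change by 11.
Row 1: from 18 at column 1, stepping by -2 to column 2 gives 16.
Row 7: from 84 at column 1, stepping by -2 to column 4 gives 78.
Row 2: from 29 at column 1, stepping by -2 to column 4 gives 23.

x = 16, p = 78, c = 23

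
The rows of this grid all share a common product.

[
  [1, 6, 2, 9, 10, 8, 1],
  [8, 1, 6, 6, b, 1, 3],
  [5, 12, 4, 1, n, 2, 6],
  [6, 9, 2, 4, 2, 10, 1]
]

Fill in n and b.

Rows 1 and 4 each multiply to 8640, so every row has product 8640.
Row 3: 5×12×4×1×2×6 = 2880, so the missing entry is 8640 ÷ 2880 = 3.
Row 2: 8×1×6×6×1×3 = 864, so the missing entry is 8640 ÷ 864 = 10.

n = 3, b = 10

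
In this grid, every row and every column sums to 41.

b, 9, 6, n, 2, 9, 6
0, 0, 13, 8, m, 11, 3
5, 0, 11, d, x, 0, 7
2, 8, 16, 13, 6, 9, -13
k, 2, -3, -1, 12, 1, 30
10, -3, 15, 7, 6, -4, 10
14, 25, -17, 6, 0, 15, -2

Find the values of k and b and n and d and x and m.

Row 5 has 2 − 3 − 1 + 12 + 1 + 30 = 41; the blank must be 41 − 41 = 0.
Column 1 has 0 + 5 + 2 + 0 + 10 + 14 = 31; the blank must be 41 − 31 = 10.
Row 1 has 10 + 9 + 6 + 2 + 9 + 6 = 42; the blank must be 41 − 42 = -1.
Row 2 has 0 + 0 + 13 + 8 + 11 + 3 = 35; the blank must be 41 − 35 = 6.
Column 5 has 2 + 6 + 6 + 12 + 6 + 0 = 32; the blank must be 41 − 32 = 9.
Row 3 has 5 + 0 + 11 + 9 + 0 + 7 = 32; the blank must be 41 − 32 = 9.

k = 0, b = 10, n = -1, d = 9, x = 9, m = 6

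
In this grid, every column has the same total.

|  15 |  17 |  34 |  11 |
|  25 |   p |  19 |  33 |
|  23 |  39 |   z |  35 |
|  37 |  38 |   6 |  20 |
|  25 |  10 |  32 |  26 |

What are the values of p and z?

p = 21, z = 34

Column 1 sums to 125 and so does column 4; that's the common total.
In column 2 the known cells total 104, leaving 125 − 104 = 21.
In column 3 the known cells total 91, leaving 125 − 91 = 34.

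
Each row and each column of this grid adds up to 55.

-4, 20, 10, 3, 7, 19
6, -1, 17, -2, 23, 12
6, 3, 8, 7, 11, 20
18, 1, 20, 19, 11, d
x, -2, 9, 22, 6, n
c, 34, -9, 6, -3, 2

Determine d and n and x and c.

Row 6: 34 − 9 + 6 − 3 + 2 = 30, so its missing entry is 55 − 30 = 25.
Column 1: -4 + 6 + 6 + 18 + 25 = 51, so its missing entry is 55 − 51 = 4.
Row 5: 4 − 2 + 9 + 22 + 6 = 39, so its missing entry is 55 − 39 = 16.
Row 4: 18 + 1 + 20 + 19 + 11 = 69, so its missing entry is 55 − 69 = -14.

d = -14, n = 16, x = 4, c = 25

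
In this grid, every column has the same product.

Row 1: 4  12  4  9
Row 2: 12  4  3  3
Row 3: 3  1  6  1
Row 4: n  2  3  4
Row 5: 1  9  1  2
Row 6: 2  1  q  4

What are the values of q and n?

q = 4, n = 3

Columns 2 and 4 each multiply to 864, so every column has product 864.
Column 3: 4×3×6×3×1 = 216, so the missing entry is 864 ÷ 216 = 4.
Column 1: 4×12×3×1×2 = 288, so the missing entry is 864 ÷ 288 = 3.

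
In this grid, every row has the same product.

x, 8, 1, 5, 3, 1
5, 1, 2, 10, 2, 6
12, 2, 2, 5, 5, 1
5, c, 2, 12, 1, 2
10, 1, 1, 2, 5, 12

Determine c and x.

c = 5, x = 10

Rows 2 and 3 each multiply to 1200, so every row has product 1200.
Row 4: 5×2×12×1×2 = 240, so the missing entry is 1200 ÷ 240 = 5.
Row 1: 8×1×5×3×1 = 120, so the missing entry is 1200 ÷ 120 = 10.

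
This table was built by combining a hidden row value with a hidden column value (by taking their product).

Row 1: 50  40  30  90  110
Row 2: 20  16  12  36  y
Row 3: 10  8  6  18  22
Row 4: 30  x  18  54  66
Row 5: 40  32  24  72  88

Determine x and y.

Each row is a constant multiple of every other row — this is a multiplication table with the headers hidden.
Row 4 is 18/30 = 3/5 times row 1, so its entry in column 2 is 40 × 3/5 = 24.
Row 2 is 12/30 = 2/5 times row 1, so its entry in column 5 is 110 × 2/5 = 44.

x = 24, y = 44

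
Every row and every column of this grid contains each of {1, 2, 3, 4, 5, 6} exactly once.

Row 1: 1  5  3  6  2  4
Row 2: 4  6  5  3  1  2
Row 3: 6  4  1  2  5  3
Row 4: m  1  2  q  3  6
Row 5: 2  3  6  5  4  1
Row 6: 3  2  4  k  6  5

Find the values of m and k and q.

m = 5, k = 1, q = 4

At (row 6, col 4): row 6 already has {2, 3, 4, 5, 6}, so the value is 1.
At (row 4, col 4): column 4 already has {1, 2, 3, 5, 6}, so the value is 4.
At (row 4, col 1): row 4 already has {1, 2, 3, 4, 6}, so the value is 5.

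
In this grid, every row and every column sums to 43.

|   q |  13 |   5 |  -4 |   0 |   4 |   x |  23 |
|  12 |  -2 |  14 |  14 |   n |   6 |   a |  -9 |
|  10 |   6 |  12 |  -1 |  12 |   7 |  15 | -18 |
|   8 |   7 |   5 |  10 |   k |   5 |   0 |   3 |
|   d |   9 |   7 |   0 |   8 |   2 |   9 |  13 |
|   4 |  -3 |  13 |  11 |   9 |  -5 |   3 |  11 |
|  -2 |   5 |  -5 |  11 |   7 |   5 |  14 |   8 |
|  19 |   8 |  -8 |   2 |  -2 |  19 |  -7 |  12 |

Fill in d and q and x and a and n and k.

d = -5, q = -3, x = 5, a = 4, n = 4, k = 5

Row 5: 9 + 7 + 0 + 8 + 2 + 9 + 13 = 48, so its missing entry is 43 − 48 = -5.
Row 4: 8 + 7 + 5 + 10 + 5 + 0 + 3 = 38, so its missing entry is 43 − 38 = 5.
Column 1: 12 + 10 + 8 − 5 + 4 − 2 + 19 = 46, so its missing entry is 43 − 46 = -3.
Column 5: 0 + 12 + 5 + 8 + 9 + 7 − 2 = 39, so its missing entry is 43 − 39 = 4.
Row 1: -3 + 13 + 5 − 4 + 0 + 4 + 23 = 38, so its missing entry is 43 − 38 = 5.
Row 2: 12 − 2 + 14 + 14 + 4 + 6 − 9 = 39, so its missing entry is 43 − 39 = 4.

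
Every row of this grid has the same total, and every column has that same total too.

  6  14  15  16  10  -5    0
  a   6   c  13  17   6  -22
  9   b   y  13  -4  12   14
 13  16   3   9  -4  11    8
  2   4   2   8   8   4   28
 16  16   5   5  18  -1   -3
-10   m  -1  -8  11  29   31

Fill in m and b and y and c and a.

Rows 1 and 4 both sum to 56, so that's the common total.
Row 7 has -10 − 1 − 8 + 11 + 29 + 31 = 52; the blank must be 56 − 52 = 4.
Column 2 has 14 + 6 + 16 + 4 + 16 + 4 = 60; the blank must be 56 − 60 = -4.
Row 3 has 9 − 4 + 13 − 4 + 12 + 14 = 40; the blank must be 56 − 40 = 16.
Column 3 has 15 + 16 + 3 + 2 + 5 − 1 = 40; the blank must be 56 − 40 = 16.
Row 2 has 6 + 16 + 13 + 17 + 6 − 22 = 36; the blank must be 56 − 36 = 20.

m = 4, b = -4, y = 16, c = 16, a = 20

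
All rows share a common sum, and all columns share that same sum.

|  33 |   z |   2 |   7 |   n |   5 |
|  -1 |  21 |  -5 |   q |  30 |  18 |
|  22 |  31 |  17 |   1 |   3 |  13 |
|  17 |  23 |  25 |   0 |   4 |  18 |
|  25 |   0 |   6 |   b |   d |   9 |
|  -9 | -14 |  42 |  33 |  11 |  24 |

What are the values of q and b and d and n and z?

Rows 3 and 4 both sum to 87, so that's the common total.
The known cells in column 2 total 61, leaving 87 − 61 = 26 for the blank.
The known cells in row 1 total 73, leaving 87 − 73 = 14 for the blank.
The known cells in column 5 total 62, leaving 87 − 62 = 25 for the blank.
The known cells in row 5 total 65, leaving 87 − 65 = 22 for the blank.
The known cells in row 2 total 63, leaving 87 − 63 = 24 for the blank.

q = 24, b = 22, d = 25, n = 14, z = 26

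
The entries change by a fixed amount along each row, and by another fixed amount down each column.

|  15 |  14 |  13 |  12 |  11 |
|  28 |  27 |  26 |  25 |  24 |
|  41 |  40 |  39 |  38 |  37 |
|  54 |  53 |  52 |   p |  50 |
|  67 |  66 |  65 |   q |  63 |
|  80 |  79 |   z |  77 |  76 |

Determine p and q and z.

Along each row the entries change by -1 per step; down each column they change by 13.
Row 4: from 54 at column 1, stepping by -1 to column 4 gives 51.
Row 5: from 67 at column 1, stepping by -1 to column 4 gives 64.
Row 6: from 80 at column 1, stepping by -1 to column 3 gives 78.

p = 51, q = 64, z = 78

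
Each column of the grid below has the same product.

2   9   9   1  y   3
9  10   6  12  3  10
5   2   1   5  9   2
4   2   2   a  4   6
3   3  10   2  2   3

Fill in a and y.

Columns 2 and 3 each multiply to 1080, so every column has product 1080.
Column 4: 1×12×5×2 = 120, so the missing entry is 1080 ÷ 120 = 9.
Column 5: 3×9×4×2 = 216, so the missing entry is 1080 ÷ 216 = 5.

a = 9, y = 5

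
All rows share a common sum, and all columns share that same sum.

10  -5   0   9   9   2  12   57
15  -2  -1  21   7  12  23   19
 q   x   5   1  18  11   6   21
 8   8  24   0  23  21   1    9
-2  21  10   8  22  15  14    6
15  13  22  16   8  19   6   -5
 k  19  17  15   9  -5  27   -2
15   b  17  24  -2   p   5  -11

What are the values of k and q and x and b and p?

Rows 1 and 2 both sum to 94, so that's the common total.
Row 7: 19 + 17 + 15 + 9 − 5 + 27 − 2 = 80, so its missing entry is 94 − 80 = 14.
Column 1: 10 + 15 + 8 − 2 + 15 + 14 + 15 = 75, so its missing entry is 94 − 75 = 19.
Row 3: 19 + 5 + 1 + 18 + 11 + 6 + 21 = 81, so its missing entry is 94 − 81 = 13.
Column 2: -5 − 2 + 13 + 8 + 21 + 13 + 19 = 67, so its missing entry is 94 − 67 = 27.
Row 8: 15 + 27 + 17 + 24 − 2 + 5 − 11 = 75, so its missing entry is 94 − 75 = 19.

k = 14, q = 19, x = 13, b = 27, p = 19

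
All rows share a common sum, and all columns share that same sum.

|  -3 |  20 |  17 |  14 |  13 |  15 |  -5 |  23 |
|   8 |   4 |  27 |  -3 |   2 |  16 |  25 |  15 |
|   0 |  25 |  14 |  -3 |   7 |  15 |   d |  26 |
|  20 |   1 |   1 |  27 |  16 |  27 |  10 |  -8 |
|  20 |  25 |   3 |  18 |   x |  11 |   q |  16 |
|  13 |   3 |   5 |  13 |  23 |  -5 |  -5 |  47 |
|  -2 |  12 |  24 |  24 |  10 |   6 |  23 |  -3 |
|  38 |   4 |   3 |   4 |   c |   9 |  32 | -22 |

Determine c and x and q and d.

Rows 1 and 2 both sum to 94, so that's the common total.
Row 8: 38 + 4 + 3 + 4 + 9 + 32 − 22 = 68, so its missing entry is 94 − 68 = 26.
Column 5: 13 + 2 + 7 + 16 + 23 + 10 + 26 = 97, so its missing entry is 94 − 97 = -3.
Row 5: 20 + 25 + 3 + 18 − 3 + 11 + 16 = 90, so its missing entry is 94 − 90 = 4.
Row 3: 0 + 25 + 14 − 3 + 7 + 15 + 26 = 84, so its missing entry is 94 − 84 = 10.

c = 26, x = -3, q = 4, d = 10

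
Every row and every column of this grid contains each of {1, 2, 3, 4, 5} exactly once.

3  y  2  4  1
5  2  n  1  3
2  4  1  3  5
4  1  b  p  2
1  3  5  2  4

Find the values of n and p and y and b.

For row 1, column 2: row 1 already has {1, 2, 3, 4}; that leaves 5.
Cell (2,3): row 2 already has {1, 2, 3, 5} → 4.
For row 4, column 3: column 3 already has {1, 2, 4, 5}; that leaves 3.
For row 4, column 4: row 4 already has {1, 2, 3, 4}; that leaves 5.

n = 4, p = 5, y = 5, b = 3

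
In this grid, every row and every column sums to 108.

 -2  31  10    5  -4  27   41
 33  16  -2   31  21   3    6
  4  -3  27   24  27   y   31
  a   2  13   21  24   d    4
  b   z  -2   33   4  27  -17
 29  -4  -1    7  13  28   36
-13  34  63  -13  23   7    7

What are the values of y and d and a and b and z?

Row 3 has 4 − 3 + 27 + 24 + 27 + 31 = 110; the blank must be 108 − 110 = -2.
Column 2 has 31 + 16 − 3 + 2 − 4 + 34 = 76; the blank must be 108 − 76 = 32.
Row 5 has 32 − 2 + 33 + 4 + 27 − 17 = 77; the blank must be 108 − 77 = 31.
Column 1 has -2 + 33 + 4 + 31 + 29 − 13 = 82; the blank must be 108 − 82 = 26.
Row 4 has 26 + 2 + 13 + 21 + 24 + 4 = 90; the blank must be 108 − 90 = 18.

y = -2, d = 18, a = 26, b = 31, z = 32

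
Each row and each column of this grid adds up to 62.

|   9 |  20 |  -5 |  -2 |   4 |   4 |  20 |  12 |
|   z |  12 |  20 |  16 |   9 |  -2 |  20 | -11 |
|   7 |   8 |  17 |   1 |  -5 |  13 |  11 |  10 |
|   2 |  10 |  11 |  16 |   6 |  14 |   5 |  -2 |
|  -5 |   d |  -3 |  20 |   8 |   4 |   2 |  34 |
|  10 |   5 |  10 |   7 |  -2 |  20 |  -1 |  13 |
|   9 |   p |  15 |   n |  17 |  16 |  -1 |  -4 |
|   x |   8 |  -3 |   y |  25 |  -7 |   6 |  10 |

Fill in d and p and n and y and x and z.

d = 2, p = -3, n = 13, y = -9, x = 32, z = -2

Row 2: 12 + 20 + 16 + 9 − 2 + 20 − 11 = 64, so its missing entry is 62 − 64 = -2.
Column 1: 9 − 2 + 7 + 2 − 5 + 10 + 9 = 30, so its missing entry is 62 − 30 = 32.
Row 8: 32 + 8 − 3 + 25 − 7 + 6 + 10 = 71, so its missing entry is 62 − 71 = -9.
Column 4: -2 + 16 + 1 + 16 + 20 + 7 − 9 = 49, so its missing entry is 62 − 49 = 13.
Row 7: 9 + 15 + 13 + 17 + 16 − 1 − 4 = 65, so its missing entry is 62 − 65 = -3.
Row 5: -5 − 3 + 20 + 8 + 4 + 2 + 34 = 60, so its missing entry is 62 − 60 = 2.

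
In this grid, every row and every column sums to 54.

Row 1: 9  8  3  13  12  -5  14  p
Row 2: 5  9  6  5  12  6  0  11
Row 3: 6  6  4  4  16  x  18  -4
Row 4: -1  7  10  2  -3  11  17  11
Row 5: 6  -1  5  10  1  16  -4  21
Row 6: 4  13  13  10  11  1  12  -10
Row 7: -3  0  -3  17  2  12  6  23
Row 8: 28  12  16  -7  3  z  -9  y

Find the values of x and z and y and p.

The known cells in row 1 total 54, leaving 54 − 54 = 0 for the blank.
The known cells in row 3 total 50, leaving 54 − 50 = 4 for the blank.
The known cells in column 6 total 45, leaving 54 − 45 = 9 for the blank.
The known cells in row 8 total 52, leaving 54 − 52 = 2 for the blank.

x = 4, z = 9, y = 2, p = 0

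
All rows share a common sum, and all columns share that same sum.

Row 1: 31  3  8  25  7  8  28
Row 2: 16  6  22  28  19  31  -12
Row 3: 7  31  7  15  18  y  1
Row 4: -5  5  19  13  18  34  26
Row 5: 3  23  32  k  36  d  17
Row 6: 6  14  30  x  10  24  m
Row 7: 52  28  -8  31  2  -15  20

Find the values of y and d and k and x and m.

y = 31, d = -3, k = 2, x = -4, m = 30

Rows 1 and 2 both sum to 110, so that's the common total.
Column 7 has 28 − 12 + 1 + 26 + 17 + 20 = 80; the blank must be 110 − 80 = 30.
Row 6 has 6 + 14 + 30 + 10 + 24 + 30 = 114; the blank must be 110 − 114 = -4.
Column 4 has 25 + 28 + 15 + 13 − 4 + 31 = 108; the blank must be 110 − 108 = 2.
Row 5 has 3 + 23 + 32 + 2 + 36 + 17 = 113; the blank must be 110 − 113 = -3.
Row 3 has 7 + 31 + 7 + 15 + 18 + 1 = 79; the blank must be 110 − 79 = 31.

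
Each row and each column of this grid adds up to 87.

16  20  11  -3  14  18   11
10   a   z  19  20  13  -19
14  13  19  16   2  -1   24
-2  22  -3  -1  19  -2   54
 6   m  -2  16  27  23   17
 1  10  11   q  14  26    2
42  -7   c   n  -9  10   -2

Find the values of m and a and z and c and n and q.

m = 0, a = 29, z = 15, c = 36, n = 17, q = 23

The known cells in row 6 total 64, leaving 87 − 64 = 23 for the blank.
The known cells in column 4 total 70, leaving 87 − 70 = 17 for the blank.
The known cells in row 7 total 51, leaving 87 − 51 = 36 for the blank.
The known cells in column 3 total 72, leaving 87 − 72 = 15 for the blank.
The known cells in row 2 total 58, leaving 87 − 58 = 29 for the blank.
The known cells in row 5 total 87, leaving 87 − 87 = 0 for the blank.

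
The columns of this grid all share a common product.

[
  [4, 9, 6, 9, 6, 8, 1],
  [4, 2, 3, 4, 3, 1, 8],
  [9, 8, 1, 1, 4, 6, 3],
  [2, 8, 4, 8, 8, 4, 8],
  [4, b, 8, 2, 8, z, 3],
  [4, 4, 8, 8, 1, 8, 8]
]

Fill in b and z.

Columns 4 and 5 each multiply to 4608, so every column has product 4608.
Column 2: 9×2×8×8×4 = 4608, so the missing entry is 4608 ÷ 4608 = 1.
Column 6: 8×1×6×4×8 = 1536, so the missing entry is 4608 ÷ 1536 = 3.

b = 1, z = 3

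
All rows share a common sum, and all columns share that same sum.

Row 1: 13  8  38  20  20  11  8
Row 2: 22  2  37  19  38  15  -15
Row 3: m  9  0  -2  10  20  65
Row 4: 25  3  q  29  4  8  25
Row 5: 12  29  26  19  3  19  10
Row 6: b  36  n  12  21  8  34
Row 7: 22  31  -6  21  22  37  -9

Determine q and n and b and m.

q = 24, n = -1, b = 8, m = 16

Rows 1 and 2 both sum to 118, so that's the common total.
Row 3: 9 + 0 − 2 + 10 + 20 + 65 = 102, so its missing entry is 118 − 102 = 16.
Row 4: 25 + 3 + 29 + 4 + 8 + 25 = 94, so its missing entry is 118 − 94 = 24.
Column 1: 13 + 22 + 16 + 25 + 12 + 22 = 110, so its missing entry is 118 − 110 = 8.
Row 6: 8 + 36 + 12 + 21 + 8 + 34 = 119, so its missing entry is 118 − 119 = -1.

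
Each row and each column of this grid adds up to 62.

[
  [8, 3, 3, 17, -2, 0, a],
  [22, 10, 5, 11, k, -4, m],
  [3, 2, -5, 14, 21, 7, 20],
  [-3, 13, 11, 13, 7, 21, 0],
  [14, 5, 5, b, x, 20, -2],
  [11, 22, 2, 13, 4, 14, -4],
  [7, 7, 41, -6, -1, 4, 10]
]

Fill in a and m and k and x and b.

a = 33, m = 5, k = 13, x = 20, b = 0

Column 4 has 17 + 11 + 14 + 13 + 13 − 6 = 62; the blank must be 62 − 62 = 0.
Row 5 has 14 + 5 + 5 + 0 + 20 − 2 = 42; the blank must be 62 − 42 = 20.
Column 5 has -2 + 21 + 7 + 20 + 4 − 1 = 49; the blank must be 62 − 49 = 13.
Row 1 has 8 + 3 + 3 + 17 − 2 + 0 = 29; the blank must be 62 − 29 = 33.
Row 2 has 22 + 10 + 5 + 11 + 13 − 4 = 57; the blank must be 62 − 57 = 5.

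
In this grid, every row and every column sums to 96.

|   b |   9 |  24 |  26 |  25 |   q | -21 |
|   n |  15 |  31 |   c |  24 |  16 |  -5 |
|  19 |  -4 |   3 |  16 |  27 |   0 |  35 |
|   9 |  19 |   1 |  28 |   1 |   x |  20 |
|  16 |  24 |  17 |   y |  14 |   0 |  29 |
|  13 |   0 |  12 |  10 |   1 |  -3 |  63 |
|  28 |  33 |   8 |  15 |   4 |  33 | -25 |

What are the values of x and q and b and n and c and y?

x = 18, q = 32, b = 1, n = 10, c = 5, y = -4

Row 5 has 16 + 24 + 17 + 14 + 0 + 29 = 100; the blank must be 96 − 100 = -4.
Column 4 has 26 + 16 + 28 − 4 + 10 + 15 = 91; the blank must be 96 − 91 = 5.
Row 2 has 15 + 31 + 5 + 24 + 16 − 5 = 86; the blank must be 96 − 86 = 10.
Column 1 has 10 + 19 + 9 + 16 + 13 + 28 = 95; the blank must be 96 − 95 = 1.
Row 1 has 1 + 9 + 24 + 26 + 25 − 21 = 64; the blank must be 96 − 64 = 32.
Row 4 has 9 + 19 + 1 + 28 + 1 + 20 = 78; the blank must be 96 − 78 = 18.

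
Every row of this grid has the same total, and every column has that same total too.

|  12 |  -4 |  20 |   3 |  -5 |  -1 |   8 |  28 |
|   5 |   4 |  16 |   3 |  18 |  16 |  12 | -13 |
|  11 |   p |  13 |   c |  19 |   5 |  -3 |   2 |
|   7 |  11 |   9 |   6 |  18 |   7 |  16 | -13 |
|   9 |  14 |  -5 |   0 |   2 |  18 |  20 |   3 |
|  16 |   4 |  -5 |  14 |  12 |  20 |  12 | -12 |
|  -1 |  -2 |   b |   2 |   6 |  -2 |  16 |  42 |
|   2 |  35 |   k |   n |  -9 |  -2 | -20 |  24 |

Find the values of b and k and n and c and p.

b = 0, k = 13, n = 18, c = 15, p = -1

Rows 1 and 2 both sum to 61, so that's the common total.
Row 7 has -1 − 2 + 2 + 6 − 2 + 16 + 42 = 61; the blank must be 61 − 61 = 0.
Column 2 has -4 + 4 + 11 + 14 + 4 − 2 + 35 = 62; the blank must be 61 − 62 = -1.
Row 3 has 11 − 1 + 13 + 19 + 5 − 3 + 2 = 46; the blank must be 61 − 46 = 15.
Column 4 has 3 + 3 + 15 + 6 + 0 + 14 + 2 = 43; the blank must be 61 − 43 = 18.
Row 8 has 2 + 35 + 18 − 9 − 2 − 20 + 24 = 48; the blank must be 61 − 48 = 13.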